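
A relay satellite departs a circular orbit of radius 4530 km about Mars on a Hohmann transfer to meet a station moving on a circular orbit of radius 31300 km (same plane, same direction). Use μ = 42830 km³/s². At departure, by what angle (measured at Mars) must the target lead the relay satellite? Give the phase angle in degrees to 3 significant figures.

φ = 102°

The Hohmann ellipse has a_t = (r₁ + r₂)/2 = 17915 km.
Transfer time t = π√(a_t³/μ) = 36399.97 s.
The target's mean motion on its circular orbit is ω₂ = √(μ/r₂³) = 3.737296×10^-5 rad/s.
Angle swept by the target during transfer: ω₂·t = 1.36037 rad = 77.94°.
Arrival is 180° from departure on the ellipse, so φ = 180° − 77.94° = 102°.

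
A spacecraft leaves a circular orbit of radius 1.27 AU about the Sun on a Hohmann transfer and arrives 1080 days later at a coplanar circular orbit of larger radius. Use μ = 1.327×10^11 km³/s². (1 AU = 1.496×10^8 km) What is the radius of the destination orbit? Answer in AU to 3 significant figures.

In km: r₁ = 1.27 × 1.496×10^8 = 1.89992×10^8 km.
Transfer time t = 1080 days = 9.3312×10^7 s, and t = π√(a_t³/μ).
So a_t = (μ t²/π²)^(1/3) = (1.327×10^11 × (9.3312×10^7)² / π²)^(1/3) = 4.8920×10^8 km.
Since a_t = (r₁ + r₂)/2, r₂ = 2a_t − r₁ = 2×4.8920×10^8 − 1.89992×10^8 = 7.88408×10^8 km.
In AU: r₂ = 7.88408×10^8 / 1.496×10^8 = 5.27 AU.

r₂ = 5.27 AU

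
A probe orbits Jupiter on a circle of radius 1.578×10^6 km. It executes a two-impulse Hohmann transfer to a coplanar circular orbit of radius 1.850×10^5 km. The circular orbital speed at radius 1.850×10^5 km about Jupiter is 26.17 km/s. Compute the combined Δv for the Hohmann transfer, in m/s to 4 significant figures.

Δv = 13700 m/s

From the circular-orbit relation v² = μ/r at r = 1.850×10^5 km: μ = v²r = (26.17)² × 1.850×10^5 = 1.26701×10^8 km³/s².
Semi-major axis of the transfer orbit: a_t = (1.578×10^6 + 1.850×10^5)/2 = 8.815×10^5 km.
At r₁ the circular-orbit speed is v₁ = √(μ/r₁) = 8.961 km/s.
Transfer-orbit speed at r₁ (vis-viva equation): v_a = √[μ(2/r₁ − 1/a_t)] = 4.105 km/s.
First burn Δv₁ = |v_a − v₁| = 4.856 km/s.
Circular speed at r₂: v₂ = √(μ/r₂) = 26.170 km/s.
Transfer-orbit speed at r₂: v_p = √[μ(2/r₂ − 1/a_t)] = 35.014 km/s.
Second burn Δv₂ = |v₂ − v_p| = 8.844 km/s.
Δv = Δv₁ + Δv₂ = 4.856 + 8.844 = 13.70 km/s.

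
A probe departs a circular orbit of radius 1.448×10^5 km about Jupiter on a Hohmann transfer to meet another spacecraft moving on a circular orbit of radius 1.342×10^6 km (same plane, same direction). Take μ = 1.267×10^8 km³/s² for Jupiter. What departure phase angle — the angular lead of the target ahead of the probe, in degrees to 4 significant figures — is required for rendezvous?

φ = 105.8°

The Hohmann ellipse has a_t = (r₁ + r₂)/2 = 7.434×10^5 km.
The half-period of the transfer ellipse is t = π√(a_t³/μ) = 1.788938×10^5 s.
The target's mean motion on its circular orbit is ω₂ = √(μ/r₂³) = 7.240350×10^-6 rad/s.
Angle swept by the target during transfer: ω₂·t = 1.29525 rad = 74.21°.
The probe traverses 180° on the transfer ellipse, so the target must lead by 180° − 74.21° = 105.8°.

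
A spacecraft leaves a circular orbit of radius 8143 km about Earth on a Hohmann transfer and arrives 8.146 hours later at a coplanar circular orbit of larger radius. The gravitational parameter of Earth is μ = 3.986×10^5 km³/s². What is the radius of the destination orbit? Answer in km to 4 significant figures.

r₂ = 57110 km

Transfer time t = 8.146 hours = 29325.6 s, and t = π√(a_t³/μ).
So a_t = (μ t²/π²)^(1/3) = (3.986×10^5 × (29325.6)² / π²)^(1/3) = 32627 km.
Since a_t = (r₁ + r₂)/2, r₂ = 2a_t − r₁ = 2×32627 − 8143 = 57111 km.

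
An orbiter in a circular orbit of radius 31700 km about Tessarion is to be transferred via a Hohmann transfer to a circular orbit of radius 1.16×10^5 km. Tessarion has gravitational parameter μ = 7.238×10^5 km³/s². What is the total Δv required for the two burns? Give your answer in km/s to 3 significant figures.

Δv = 2.07 km/s

Transfer-ellipse semi-major axis a_t = (r₁ + r₂)/2 = (31700 + 1.160×10^5)/2 = 73850 km.
At r₁ the circular-orbit speed is v₁ = √(μ/r₁) = 4.7784 km/s.
Transfer-orbit speed at r₁ (v² = μ(2/r − 1/a)): v_p = √[μ(2/r₁ − 1/a_t)] = 5.9887 km/s.
First burn Δv₁ = |v_p − v₁| = 1.2103 km/s.
Circular speed at r₂: v₂ = √(μ/r₂) = 2.49793 km/s.
Transfer-orbit speed at r₂: v_a = √[μ(2/r₂ − 1/a_t)] = 1.63657 km/s.
Second burn Δv₂ = |v₂ − v_a| = 0.86136 km/s.
Δv = Δv₁ + Δv₂ = 1.2103 + 0.86136 = 2.072 km/s.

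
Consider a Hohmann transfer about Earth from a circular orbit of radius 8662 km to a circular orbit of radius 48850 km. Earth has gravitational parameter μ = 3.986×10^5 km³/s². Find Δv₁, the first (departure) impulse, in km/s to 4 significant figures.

Δv₁ = 2.058 km/s

Transfer-ellipse semi-major axis a_t = (r₁ + r₂)/2 = (8662 + 48850)/2 = 28756 km.
On the circular orbit at r = 8662 km, v_c = √(μ/r) = 6.784 km/s.
Vis-viva on the transfer ellipse at r = 8662 km gives v_t = √[μ(2/r − 1/a_t)] = 8.842 km/s.
Δv₁ = |v_t − v_c| = |8.842 − 6.784| = 2.058 km/s.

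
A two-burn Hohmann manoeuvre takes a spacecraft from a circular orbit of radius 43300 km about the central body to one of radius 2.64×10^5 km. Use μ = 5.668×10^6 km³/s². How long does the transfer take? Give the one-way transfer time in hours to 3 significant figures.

t = 22.1 hours

Transfer-ellipse semi-major axis a_t = (r₁ + r₂)/2 = (43300 + 2.640×10^5)/2 = 1.5365×10^5 km.
Half the transfer-orbit period gives t = π√(a_t³/μ) = 79480 s.
Converting: 79480 s ÷ 3600 s/hour = 22.1 hours.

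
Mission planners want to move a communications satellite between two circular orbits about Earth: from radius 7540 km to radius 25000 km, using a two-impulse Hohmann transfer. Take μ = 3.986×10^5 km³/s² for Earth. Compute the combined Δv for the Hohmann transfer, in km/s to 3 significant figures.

Δv = 3.02 km/s

Semi-major axis of the transfer orbit: a_t = (7540 + 25000)/2 = 16270 km.
Circular speed at r₁: v₁ = √(μ/r₁) = √(3.986×10^5/7540) = 7.271 km/s.
Transfer-orbit speed at r₁ (vis-viva): v_p = √[μ(2/r₁ − 1/a_t)] = 9.013 km/s.
First burn Δv₁ = |v_p − v₁| = 1.742 km/s.
Circular speed at r₂: v₂ = √(μ/r₂) = 3.993 km/s.
Transfer-orbit speed at r₂: v_a = √[μ(2/r₂ − 1/a_t)] = 2.718 km/s.
Second burn Δv₂ = |v₂ − v_a| = 1.275 km/s.
Δv = Δv₁ + Δv₂ = 1.742 + 1.275 = 3.017 km/s.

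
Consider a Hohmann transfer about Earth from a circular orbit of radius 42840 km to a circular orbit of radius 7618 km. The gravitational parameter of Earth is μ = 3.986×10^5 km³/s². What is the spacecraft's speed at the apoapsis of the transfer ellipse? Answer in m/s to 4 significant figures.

Semi-major axis of the transfer orbit: a_t = (42840 + 7618)/2 = 25229 km.
The apoapsis of the transfer ellipse is at r = 42840 km.
From the vis-viva equation, v = √[μ(2/r − 1/a_t)] = 1.676 km/s.

v = 1676 m/s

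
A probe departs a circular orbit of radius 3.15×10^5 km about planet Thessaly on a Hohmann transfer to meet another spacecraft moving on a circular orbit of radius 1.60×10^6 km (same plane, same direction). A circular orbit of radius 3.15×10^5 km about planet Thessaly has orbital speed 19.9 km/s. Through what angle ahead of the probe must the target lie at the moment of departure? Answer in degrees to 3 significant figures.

From the circular-orbit relation v² = μ/r at r = 3.15×10^5 km: μ = v²r = (19.9)² × 3.15×10^5 = 1.24743×10^8 km³/s².
The Hohmann ellipse has a_t = (r₁ + r₂)/2 = 9.575×10^5 km.
The half-period of the transfer ellipse is t = π√(a_t³/μ) = 2.6354×10^5 s.
The target's mean motion on its circular orbit is ω₂ = √(μ/r₂³) = 5.5186×10^-6 rad/s.
Angle swept by the target during transfer: ω₂·t = 1.4544 rad = 83.33°.
The probe traverses 180° on the transfer ellipse, so the target must lead by 180° − 83.33° = 96.7°.

φ = 96.7°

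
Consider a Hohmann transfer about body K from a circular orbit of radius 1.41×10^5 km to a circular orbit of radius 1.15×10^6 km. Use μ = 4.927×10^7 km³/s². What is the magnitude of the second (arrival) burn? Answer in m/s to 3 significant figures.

The Hohmann ellipse has a_t = (r₁ + r₂)/2 = 6.455×10^5 km.
On the circular orbit at r = 1.150×10^6 km, v_c = √(μ/r) = 6.545 km/s.
Vis-viva on the transfer ellipse at r = 1.150×10^6 km gives v_t = √[μ(2/r − 1/a_t)] = 3.059 km/s.
Δv₂ = |v_t − v_c| = |3.059 − 6.545| = 3.486 km/s.

Δv₂ = 3490 m/s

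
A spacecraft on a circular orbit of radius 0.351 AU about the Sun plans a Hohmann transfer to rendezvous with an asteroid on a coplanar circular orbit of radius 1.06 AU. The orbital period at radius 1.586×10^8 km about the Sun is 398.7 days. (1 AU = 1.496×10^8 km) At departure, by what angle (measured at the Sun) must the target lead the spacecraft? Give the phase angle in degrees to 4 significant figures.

From Kepler's third law T² = 4π²r³/μ at r = 1.586×10^8 km, T = 398.7 days = 398.7 × 86400 s = 3.444768×10^7 s: μ = 4π²r³/T² = 1.32724×10^11 km³/s².
In km: r₁ = 0.351 × 1.496×10^8 = 5.25096×10^7 km; r₂ = 1.06 × 1.496×10^8 = 1.58576×10^8 km.
Semi-major axis of the transfer orbit: a_t = (5.25096×10^7 + 1.58576×10^8)/2 = 1.055428×10^8 km.
Transfer time t = π√(a_t³/μ) = 9.3501×10^6 s.
The target's mean motion on its circular orbit is ω₂ = √(μ/r₂³) = 1.8244×10^-7 rad/s.
Angle swept by the target during transfer: ω₂·t = 1.7058 rad = 97.74°.
Arrival is 180° from departure on the ellipse, so φ = 180° − 97.74° = 82.26°.

φ = 82.26°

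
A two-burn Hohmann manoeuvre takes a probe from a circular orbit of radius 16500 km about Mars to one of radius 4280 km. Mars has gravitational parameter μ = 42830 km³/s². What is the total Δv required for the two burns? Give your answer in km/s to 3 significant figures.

The Hohmann ellipse has a_t = (r₁ + r₂)/2 = 10390 km.
Circular speed at r₁: v₁ = √(μ/r₁) = √(42830/16500) = 1.61114 km/s.
On the transfer ellipse at r₁, v² = μ(2/r − 1/a) gives v_a = √[μ(2/r₁ − 1/a_t)] = 1.03406 km/s.
First burn Δv₁ = |v_a − v₁| = 0.5771 km/s.
At r₂, v₂ = √(μ/r₂) = 3.1634 km/s.
Transfer-orbit speed at r₂: v_p = √[μ(2/r₂ − 1/a_t)] = 3.9865 km/s.
Second burn Δv₂ = |v₂ − v_p| = 0.8231 km/s.
Total Δv = Δv₁ + Δv₂ = 1.400 km/s.

Δv = 1.40 km/s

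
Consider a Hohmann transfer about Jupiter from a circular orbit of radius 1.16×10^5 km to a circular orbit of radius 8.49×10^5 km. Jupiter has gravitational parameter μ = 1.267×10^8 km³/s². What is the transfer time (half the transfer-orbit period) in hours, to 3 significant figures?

t = 26.0 hours

The Hohmann ellipse has a_t = (r₁ + r₂)/2 = 4.825×10^5 km.
Half the transfer-orbit period gives t = π√(a_t³/μ) = 93540 s.
Converting: 93540 s ÷ 3600 s/hour = 26.0 hours.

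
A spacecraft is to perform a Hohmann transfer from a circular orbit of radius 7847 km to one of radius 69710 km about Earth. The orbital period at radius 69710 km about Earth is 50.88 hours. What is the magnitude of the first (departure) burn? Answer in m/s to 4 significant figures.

Δv₁ = 2429 m/s

From Kepler's third law T² = 4π²r³/μ at r = 69710 km, T = 50.88 hours = 50.88 × 3600 s = 1.83168×10^5 s: μ = 4π²r³/T² = 3.98608×10^5 km³/s².
Transfer-ellipse semi-major axis a_t = (r₁ + r₂)/2 = (7847 + 69710)/2 = 38778.5 km.
Circular speed at r = 7847 km: v_c = √(μ/r) = 7.127 km/s.
Transfer-orbit speed at the same r (vis-viva, a = a_t): v_t = √[μ(2/r − 1/a_t)] = 9.556 km/s.
Δv₁ = |v_t − v_c| = |9.556 − 7.127| = 2.429 km/s.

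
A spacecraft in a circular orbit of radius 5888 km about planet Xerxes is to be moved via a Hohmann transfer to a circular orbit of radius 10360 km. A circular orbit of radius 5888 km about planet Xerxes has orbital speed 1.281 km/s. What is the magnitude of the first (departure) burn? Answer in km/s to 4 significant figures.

From the circular-orbit relation v² = μ/r at r = 5888 km: μ = v²r = (1.281)² × 5888 = 9661.98 km³/s².
Transfer-ellipse semi-major axis a_t = (r₁ + r₂)/2 = (5888 + 10360)/2 = 8124 km.
Circular speed at r = 5888 km: v_c = √(μ/r) = 1.2810 km/s.
Vis-viva on the transfer ellipse at r = 5888 km gives v_t = √[μ(2/r − 1/a_t)] = 1.4466 km/s.
Δv₁ = |v_t − v_c| = |1.4466 − 1.2810| = 0.1656 km/s.

Δv₁ = 0.1656 km/s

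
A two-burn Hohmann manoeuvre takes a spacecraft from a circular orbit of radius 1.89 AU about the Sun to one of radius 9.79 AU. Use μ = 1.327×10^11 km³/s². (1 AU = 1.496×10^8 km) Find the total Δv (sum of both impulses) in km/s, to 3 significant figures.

Δv = 10.5 km/s

In km: r₁ = 1.89 × 1.496×10^8 = 2.82744×10^8 km; r₂ = 9.79 × 1.496×10^8 = 1.464584×10^9 km.
The Hohmann ellipse has a_t = (r₁ + r₂)/2 = 8.73664×10^8 km.
At r₁ the circular-orbit speed is v₁ = √(μ/r₁) = 21.664 km/s.
On the transfer ellipse at r₁, v² = μ(2/r − 1/a) gives v_p = √[μ(2/r₁ − 1/a_t)] = 28.049 km/s.
First burn Δv₁ = |v_p − v₁| = 6.385 km/s.
Circular speed at r₂: v₂ = √(μ/r₂) = 9.519 km/s.
Transfer-orbit speed at r₂: v_a = √[μ(2/r₂ − 1/a_t)] = 5.415 km/s.
Second burn Δv₂ = |v₂ − v_a| = 4.104 km/s.
Δv = Δv₁ + Δv₂ = 6.385 + 4.104 = 10.49 km/s.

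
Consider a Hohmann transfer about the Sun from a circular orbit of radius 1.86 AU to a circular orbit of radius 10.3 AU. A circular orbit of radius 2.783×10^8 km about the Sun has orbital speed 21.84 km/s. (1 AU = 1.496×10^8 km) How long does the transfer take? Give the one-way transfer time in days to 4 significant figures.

t = 2738 days

From the circular-orbit relation v² = μ/r at r = 2.783×10^8 km: μ = v²r = (21.84)² × 2.783×10^8 = 1.32745×10^11 km³/s².
In km: r₁ = 1.86 × 1.496×10^8 = 2.78256×10^8 km; r₂ = 10.3 × 1.496×10^8 = 1.54088×10^9 km.
Semi-major axis of the transfer orbit: a_t = (2.78256×10^8 + 1.54088×10^9)/2 = 9.09568×10^8 km.
Transfer time t = π√(a_t³/μ) = π√((9.09568×10^8)³ / 1.32745×10^11) = 2.3653×10^8 s.
Converting: 2.3653×10^8 s ÷ 86400 s/day = 2738 days.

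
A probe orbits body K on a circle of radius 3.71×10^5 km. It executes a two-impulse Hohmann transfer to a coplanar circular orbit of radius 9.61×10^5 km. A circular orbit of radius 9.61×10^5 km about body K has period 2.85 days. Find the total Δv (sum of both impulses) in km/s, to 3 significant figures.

From Kepler's third law T² = 4π²r³/μ at r = 9.61×10^5 km, T = 2.85 days = 2.85 × 86400 s = 2.4624×10^5 s: μ = 4π²r³/T² = 5.77847×10^8 km³/s².
Semi-major axis of the transfer orbit: a_t = (3.710×10^5 + 9.610×10^5)/2 = 6.660×10^5 km.
At r₁ the circular-orbit speed is v₁ = √(μ/r₁) = 39.465662 km/s.
Transfer-orbit speed at r₁ (vis-viva): v_p = √[μ(2/r₁ − 1/a_t)] = 47.407164 km/s.
First burn Δv₁ = |v_p − v₁| = 7.942 km/s.
At r₂, v₂ = √(μ/r₂) = 24.52 km/s.
Transfer-orbit speed at r₂: v_a = √[μ(2/r₂ − 1/a_t)] = 18.30 km/s.
Second burn Δv₂ = |v₂ − v_a| = 6.220 km/s.
Total Δv = Δv₁ + Δv₂ = 14.16 km/s.

Δv = 14.2 km/s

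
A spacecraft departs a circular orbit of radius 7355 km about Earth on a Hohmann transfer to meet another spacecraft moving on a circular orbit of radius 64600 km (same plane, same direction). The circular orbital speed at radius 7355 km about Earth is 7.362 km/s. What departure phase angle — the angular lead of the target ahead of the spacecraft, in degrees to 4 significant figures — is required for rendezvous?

From the circular-orbit relation v² = μ/r at r = 7355 km: μ = v²r = (7.362)² × 7355 = 3.98634×10^5 km³/s².
The Hohmann ellipse has a_t = (r₁ + r₂)/2 = 35977.5 km.
Transfer time t = π√(a_t³/μ) = 33955 s.
Target angular speed ω₂ = √(μ/r₂³) = 3.8454×10^-5 rad/s.
Angle swept by the target during transfer: ω₂·t = 1.3057 rad = 74.81°.
The spacecraft traverses 180° on the transfer ellipse, so the target must lead by 180° − 74.81° = 105.2°.

φ = 105.2°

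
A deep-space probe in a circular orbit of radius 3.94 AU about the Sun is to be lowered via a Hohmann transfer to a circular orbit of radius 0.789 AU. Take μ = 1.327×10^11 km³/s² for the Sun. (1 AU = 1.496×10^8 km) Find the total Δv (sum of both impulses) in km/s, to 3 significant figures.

In km: r₁ = 3.94 × 1.496×10^8 = 5.89424×10^8 km; r₂ = 0.789 × 1.496×10^8 = 1.180344×10^8 km.
Transfer-ellipse semi-major axis a_t = (r₁ + r₂)/2 = (5.89424×10^8 + 1.180344×10^8)/2 = 3.537292×10^8 km.
Circular speed at r₁: v₁ = √(μ/r₁) = √(1.327×10^11/5.89424×10^8) = 15.0045 km/s.
On the transfer ellipse at r₁, vis-viva gives v_a = √[μ(2/r₁ − 1/a_t)] = 8.66743 km/s.
First burn Δv₁ = |v_a − v₁| = 6.337 km/s.
Circular speed at r₂: v₂ = √(μ/r₂) = 33.530 km/s.
Transfer-orbit speed at r₂: v_p = √[μ(2/r₂ − 1/a_t)] = 43.282 km/s.
Second burn Δv₂ = |v₂ − v_p| = 9.752 km/s.
Total Δv = Δv₁ + Δv₂ = 16.09 km/s.

Δv = 16.1 km/s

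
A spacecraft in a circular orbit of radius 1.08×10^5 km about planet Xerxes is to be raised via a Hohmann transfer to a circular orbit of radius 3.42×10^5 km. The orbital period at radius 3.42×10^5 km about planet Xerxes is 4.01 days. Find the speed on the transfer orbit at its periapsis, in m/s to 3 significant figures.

v = 13600 m/s

From Kepler's third law T² = 4π²r³/μ at r = 3.42×10^5 km, T = 4.01 days = 4.01 × 86400 s = 3.46464×10^5 s: μ = 4π²r³/T² = 1.31559×10^7 km³/s².
The Hohmann ellipse has a_t = (r₁ + r₂)/2 = 2.250×10^5 km.
At periapsis, r = 1.080×10^5 km.
From the vis-viva equation, v = √[μ(2/r − 1/a_t)] = 13.61 km/s.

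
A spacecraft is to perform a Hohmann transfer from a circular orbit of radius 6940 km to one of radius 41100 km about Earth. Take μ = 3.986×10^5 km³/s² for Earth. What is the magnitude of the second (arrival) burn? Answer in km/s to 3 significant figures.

Δv₂ = 1.44 km/s

The Hohmann ellipse has a_t = (r₁ + r₂)/2 = 24020 km.
Circular speed at r = 41100 km: v_c = √(μ/r) = 3.114 km/s.
Vis-viva on the transfer ellipse at r = 41100 km gives v_t = √[μ(2/r − 1/a_t)] = 1.674 km/s.
Δv₂ = |v_t − v_c| = |1.674 − 3.114| = 1.440 km/s.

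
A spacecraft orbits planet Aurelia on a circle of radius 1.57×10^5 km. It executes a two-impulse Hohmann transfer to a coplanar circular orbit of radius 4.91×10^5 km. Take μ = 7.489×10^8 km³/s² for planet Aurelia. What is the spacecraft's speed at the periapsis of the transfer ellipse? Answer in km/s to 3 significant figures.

Semi-major axis of the transfer orbit: a_t = (1.570×10^5 + 4.910×10^5)/2 = 3.240×10^5 km.
At periapsis, r = 1.570×10^5 km.
Applying v² = μ(2/r − 1/a_t): v = 85.02 km/s.

v = 85.0 km/s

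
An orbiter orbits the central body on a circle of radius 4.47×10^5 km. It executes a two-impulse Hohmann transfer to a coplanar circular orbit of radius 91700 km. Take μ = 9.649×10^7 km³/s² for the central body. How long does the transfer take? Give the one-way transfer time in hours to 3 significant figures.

t = 12.4 hours

The Hohmann ellipse has a_t = (r₁ + r₂)/2 = 2.6935×10^5 km.
Half the transfer-orbit period gives t = π√(a_t³/μ) = 44710 s.
Converting: 44710 s ÷ 3600 s/hour = 12.4 hours.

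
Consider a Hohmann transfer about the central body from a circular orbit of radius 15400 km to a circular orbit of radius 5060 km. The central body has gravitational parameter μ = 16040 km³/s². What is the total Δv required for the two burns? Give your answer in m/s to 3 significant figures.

Δv = 707 m/s

Semi-major axis of the transfer orbit: a_t = (15400 + 5060)/2 = 10230 km.
Circular speed at r₁: v₁ = √(μ/r₁) = √(16040/15400) = 1.02057 km/s.
Transfer-orbit speed at r₁ (vis-viva equation): v_a = √[μ(2/r₁ − 1/a_t)] = 0.717760 km/s.
First burn Δv₁ = |v_a − v₁| = 0.30281 km/s.
At r₂, v₂ = √(μ/r₂) = 1.78044 km/s.
Transfer-orbit speed at r₂: v_p = √[μ(2/r₂ − 1/a_t)] = 2.18449 km/s.
Second burn Δv₂ = |v₂ − v_p| = 0.40405 km/s.
Δv = Δv₁ + Δv₂ = 0.30281 + 0.40405 = 0.7069 km/s.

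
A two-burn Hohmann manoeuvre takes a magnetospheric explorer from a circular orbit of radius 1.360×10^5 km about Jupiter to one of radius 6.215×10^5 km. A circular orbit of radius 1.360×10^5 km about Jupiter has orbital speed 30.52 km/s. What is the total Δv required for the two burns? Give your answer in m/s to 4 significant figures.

From the circular-orbit relation v² = μ/r at r = 1.360×10^5 km: μ = v²r = (30.52)² × 1.360×10^5 = 1.26680×10^8 km³/s².
Transfer-ellipse semi-major axis a_t = (r₁ + r₂)/2 = (1.360×10^5 + 6.215×10^5)/2 = 3.7875×10^5 km.
Circular speed at r₁: v₁ = √(μ/r₁) = √(1.26680×10^8/1.360×10^5) = 30.520 km/s.
On the transfer ellipse at r₁, v² = μ(2/r − 1/a) gives v_p = √[μ(2/r₁ − 1/a_t)] = 39.096 km/s.
First burn Δv₁ = |v_p − v₁| = 8.576 km/s.
Circular speed at r₂: v₂ = √(μ/r₂) = 14.277 km/s.
Transfer-orbit speed at r₂: v_a = √[μ(2/r₂ − 1/a_t)] = 8.5551 km/s.
Second burn Δv₂ = |v₂ − v_a| = 5.722 km/s.
Total Δv = Δv₁ + Δv₂ = 14.30 km/s.

Δv = 14300 m/s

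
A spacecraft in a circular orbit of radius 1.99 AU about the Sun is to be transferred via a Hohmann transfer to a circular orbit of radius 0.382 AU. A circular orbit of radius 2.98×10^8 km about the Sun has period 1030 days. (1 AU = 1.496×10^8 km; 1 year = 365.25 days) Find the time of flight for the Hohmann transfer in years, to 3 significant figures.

t = 0.648 years

From Kepler's third law T² = 4π²r³/μ at r = 2.98×10^8 km, T = 1030 days = 1030 × 86400 s = 8.8992×10^7 s: μ = 4π²r³/T² = 1.31919×10^11 km³/s².
In km: r₁ = 1.99 × 1.496×10^8 = 2.97704×10^8 km; r₂ = 0.382 × 1.496×10^8 = 5.71472×10^7 km.
Semi-major axis of the transfer orbit: a_t = (2.97704×10^8 + 5.71472×10^7)/2 = 1.774256×10^8 km.
Half the transfer-orbit period gives t = π√(a_t³/μ) = 2.044×10^7 s.
Converting: 2.044×10^7 s ÷ 3.15576×10^7 s/year (365.25 × 86400) = 0.648 years.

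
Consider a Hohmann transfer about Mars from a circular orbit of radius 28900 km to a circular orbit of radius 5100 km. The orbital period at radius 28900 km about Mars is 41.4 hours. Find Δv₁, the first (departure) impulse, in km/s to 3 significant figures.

From Kepler's third law T² = 4π²r³/μ at r = 28900 km, T = 41.4 hours = 41.4 × 3600 s = 1.4904×10^5 s: μ = 4π²r³/T² = 42899.0 km³/s².
Semi-major axis of the transfer orbit: a_t = (28900 + 5100)/2 = 17000 km.
Circular speed at r = 28900 km: v_c = √(μ/r) = 1.21836 km/s.
Transfer-orbit speed at the same r (vis-viva, a = a_t): v_t = √[μ(2/r − 1/a_t)] = 0.667322 km/s.
Δv₁ = |v_t − v_c| = |0.667322 − 1.21836| = 0.5510 km/s.

Δv₁ = 0.551 km/s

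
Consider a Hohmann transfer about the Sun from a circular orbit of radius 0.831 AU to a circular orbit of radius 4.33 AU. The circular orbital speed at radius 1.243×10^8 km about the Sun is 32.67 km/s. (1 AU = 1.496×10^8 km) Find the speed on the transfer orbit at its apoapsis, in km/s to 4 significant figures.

v = 8.121 km/s

From the circular-orbit relation v² = μ/r at r = 1.243×10^8 km: μ = v²r = (32.67)² × 1.243×10^8 = 1.32669×10^11 km³/s².
In km: r₁ = 0.831 × 1.496×10^8 = 1.243176×10^8 km; r₂ = 4.33 × 1.496×10^8 = 6.47768×10^8 km.
The Hohmann ellipse has a_t = (r₁ + r₂)/2 = 3.860428×10^8 km.
At apoapsis, r = 6.47768×10^8 km.
Vis-viva: v = √[μ(2/r − 1/a_t)] = √[1.32669×10^11 × (2/6.47768×10^8 − 1/3.860428×10^8)] = 8.121 km/s.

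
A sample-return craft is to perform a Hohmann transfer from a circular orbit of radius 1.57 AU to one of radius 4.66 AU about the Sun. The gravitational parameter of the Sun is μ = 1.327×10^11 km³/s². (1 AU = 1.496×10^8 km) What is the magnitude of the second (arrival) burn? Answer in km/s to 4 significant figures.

In km: r₁ = 1.57 × 1.496×10^8 = 2.34872×10^8 km; r₂ = 4.66 × 1.496×10^8 = 6.97136×10^8 km.
Transfer-ellipse semi-major axis a_t = (r₁ + r₂)/2 = (2.34872×10^8 + 6.97136×10^8)/2 = 4.66004×10^8 km.
Circular speed at r = 6.97136×10^8 km: v_c = √(μ/r) = 13.797 km/s.
Vis-viva on the transfer ellipse at r = 6.97136×10^8 km gives v_t = √[μ(2/r − 1/a_t)] = 9.7948 km/s.
Δv₂ = |v_t − v_c| = |9.7948 − 13.797| = 4.002 km/s.

Δv₂ = 4.002 km/s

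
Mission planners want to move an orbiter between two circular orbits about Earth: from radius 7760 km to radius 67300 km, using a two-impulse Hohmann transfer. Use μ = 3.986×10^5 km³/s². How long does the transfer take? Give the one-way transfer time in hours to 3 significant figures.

t = 10.0 hours

Semi-major axis of the transfer orbit: a_t = (7760 + 67300)/2 = 37530 km.
Half the transfer-orbit period gives t = π√(a_t³/μ) = 36178 s.
Converting: 36178 s ÷ 3600 s/hour = 10.0 hours.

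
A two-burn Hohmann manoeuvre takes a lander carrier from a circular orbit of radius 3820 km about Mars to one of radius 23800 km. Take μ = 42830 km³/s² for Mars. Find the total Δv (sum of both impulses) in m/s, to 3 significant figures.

Transfer-ellipse semi-major axis a_t = (r₁ + r₂)/2 = (3820 + 23800)/2 = 13810 km.
Circular speed at r₁: v₁ = √(μ/r₁) = √(42830/3820) = 3.3484 km/s.
Transfer-orbit speed at r₁ (vis-viva): v_p = √[μ(2/r₁ − 1/a_t)] = 4.3958 km/s.
First burn Δv₁ = |v_p − v₁| = 1.047 km/s.
Circular speed at r₂: v₂ = √(μ/r₂) = 1.34148 km/s.
Transfer-orbit speed at r₂: v_a = √[μ(2/r₂ − 1/a_t)] = 0.705538 km/s.
Second burn Δv₂ = |v₂ − v_a| = 0.6359 km/s.
Total Δv = Δv₁ + Δv₂ = 1.683 km/s.

Δv = 1680 m/s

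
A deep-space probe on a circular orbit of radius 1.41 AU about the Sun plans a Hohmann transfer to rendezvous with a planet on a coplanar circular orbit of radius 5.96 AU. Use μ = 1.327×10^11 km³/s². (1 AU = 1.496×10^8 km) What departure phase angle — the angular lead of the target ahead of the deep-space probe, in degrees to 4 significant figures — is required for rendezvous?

In km: r₁ = 1.41 × 1.496×10^8 = 2.10936×10^8 km; r₂ = 5.96 × 1.496×10^8 = 8.91616×10^8 km.
The Hohmann ellipse has a_t = (r₁ + r₂)/2 = 5.51276×10^8 km.
The half-period of the transfer ellipse is t = π√(a_t³/μ) = 1.11627×10^8 s.
The target's mean motion on its circular orbit is ω₂ = √(μ/r₂³) = 1.36826×10^-8 rad/s.
Angle swept by the target during transfer: ω₂·t = 1.5273 rad = 87.51°.
The deep-space probe traverses 180° on the transfer ellipse, so the target must lead by 180° − 87.51° = 92.49°.

φ = 92.49°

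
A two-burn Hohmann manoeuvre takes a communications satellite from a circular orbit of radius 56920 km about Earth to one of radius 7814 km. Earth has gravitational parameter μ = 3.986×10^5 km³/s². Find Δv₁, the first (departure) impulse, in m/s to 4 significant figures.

Δv₁ = 1346 m/s

The Hohmann ellipse has a_t = (r₁ + r₂)/2 = 32367 km.
Circular speed at r = 56920 km: v_c = √(μ/r) = 2.646 km/s.
Transfer-orbit speed at the same r (vis-viva, a = a_t): v_t = √[μ(2/r − 1/a_t)] = 1.300 km/s.
Δv₁ = |v_t − v_c| = |1.300 − 2.646| = 1.346 km/s.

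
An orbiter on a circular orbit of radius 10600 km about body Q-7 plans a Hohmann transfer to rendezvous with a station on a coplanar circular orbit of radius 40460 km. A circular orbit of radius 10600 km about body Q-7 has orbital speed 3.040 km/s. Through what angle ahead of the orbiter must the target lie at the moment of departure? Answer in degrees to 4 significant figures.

φ = 89.78°

From the circular-orbit relation v² = μ/r at r = 10600 km: μ = v²r = (3.040)² × 10600 = 97961.0 km³/s².
The Hohmann ellipse has a_t = (r₁ + r₂)/2 = 25530 km.
Transfer time t = π√(a_t³/μ) = 40945 s.
The target's mean motion on its circular orbit is ω₂ = √(μ/r₂³) = 3.8458×10^-5 rad/s.
Angle swept by the target during transfer: ω₂·t = 1.5747 rad = 90.22°.
Arrival is 180° from departure on the ellipse, so φ = 180° − 90.22° = 89.78°.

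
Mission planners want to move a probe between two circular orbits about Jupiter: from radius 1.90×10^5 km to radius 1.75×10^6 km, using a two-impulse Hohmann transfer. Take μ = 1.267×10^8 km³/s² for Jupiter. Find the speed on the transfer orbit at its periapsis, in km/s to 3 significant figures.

v = 34.7 km/s

The Hohmann ellipse has a_t = (r₁ + r₂)/2 = 9.700×10^5 km.
The periapsis of the transfer ellipse is at r = 1.900×10^5 km.
Vis-viva: v = √[μ(2/r − 1/a_t)] = √[1.267×10^8 × (2/1.900×10^5 − 1/9.700×10^5)] = 34.69 km/s.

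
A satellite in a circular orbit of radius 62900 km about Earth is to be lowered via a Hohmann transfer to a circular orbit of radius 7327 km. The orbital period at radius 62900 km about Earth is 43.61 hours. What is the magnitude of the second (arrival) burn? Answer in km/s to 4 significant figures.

Δv₂ = 2.496 km/s

From Kepler's third law T² = 4π²r³/μ at r = 62900 km, T = 43.61 hours = 43.61 × 3600 s = 1.56996×10^5 s: μ = 4π²r³/T² = 3.98597×10^5 km³/s².
Transfer-ellipse semi-major axis a_t = (r₁ + r₂)/2 = (62900 + 7327)/2 = 35113.5 km.
On the circular orbit at r = 7327 km, v_c = √(μ/r) = 7.376 km/s.
Vis-viva on the transfer ellipse at r = 7327 km gives v_t = √[μ(2/r − 1/a_t)] = 9.872 km/s.
Δv₂ = |v_t − v_c| = |9.872 − 7.376| = 2.496 km/s.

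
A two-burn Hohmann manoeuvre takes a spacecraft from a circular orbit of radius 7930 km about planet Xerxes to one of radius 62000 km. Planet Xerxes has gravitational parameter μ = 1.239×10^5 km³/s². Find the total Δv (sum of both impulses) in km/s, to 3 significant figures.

Transfer-ellipse semi-major axis a_t = (r₁ + r₂)/2 = (7930 + 62000)/2 = 34965 km.
Circular speed at r₁: v₁ = √(μ/r₁) = √(1.239×10^5/7930) = 3.953 km/s.
Transfer-orbit speed at r₁ (v² = μ(2/r − 1/a)): v_p = √[μ(2/r₁ − 1/a_t)] = 5.264 km/s.
First burn Δv₁ = |v_p − v₁| = 1.311 km/s.
Circular speed at r₂: v₂ = √(μ/r₂) = 1.4136 km/s.
Transfer-orbit speed at r₂: v_a = √[μ(2/r₂ − 1/a_t)] = 0.67322 km/s.
Second burn Δv₂ = |v₂ − v_a| = 0.7404 km/s.
Total Δv = Δv₁ + Δv₂ = 2.051 km/s.

Δv = 2.05 km/s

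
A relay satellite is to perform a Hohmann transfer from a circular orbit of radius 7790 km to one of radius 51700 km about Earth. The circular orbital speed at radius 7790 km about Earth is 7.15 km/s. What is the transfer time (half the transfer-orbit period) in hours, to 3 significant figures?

From the circular-orbit relation v² = μ/r at r = 7790 km: μ = v²r = (7.15)² × 7790 = 3.98244×10^5 km³/s².
Semi-major axis of the transfer orbit: a_t = (7790 + 51700)/2 = 29745 km.
Half the transfer-orbit period gives t = π√(a_t³/μ) = 25540 s.
Converting: 25540 s ÷ 3600 s/hour = 7.09 hours.

t = 7.09 hours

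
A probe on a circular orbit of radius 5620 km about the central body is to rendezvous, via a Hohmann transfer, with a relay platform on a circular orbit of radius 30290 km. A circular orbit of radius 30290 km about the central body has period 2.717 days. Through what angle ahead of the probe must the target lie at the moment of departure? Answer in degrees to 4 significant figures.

From Kepler's third law T² = 4π²r³/μ at r = 30290 km, T = 2.717 days = 2.717 × 86400 s = 2.347488×10^5 s: μ = 4π²r³/T² = 19909.1 km³/s².
Semi-major axis of the transfer orbit: a_t = (5620 + 30290)/2 = 17955 km.
The half-period of the transfer ellipse is t = π√(a_t³/μ) = 53568 s.
The target's mean motion on its circular orbit is ω₂ = √(μ/r₂³) = 2.6766×10^-5 rad/s.
Angle swept by the target during transfer: ω₂·t = 1.4338 rad = 82.15°.
The probe traverses 180° on the transfer ellipse, so the target must lead by 180° − 82.15° = 97.85°.

φ = 97.85°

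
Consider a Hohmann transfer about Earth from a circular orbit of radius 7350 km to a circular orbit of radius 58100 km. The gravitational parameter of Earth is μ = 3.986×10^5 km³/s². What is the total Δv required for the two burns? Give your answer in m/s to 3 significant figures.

Δv = 3830 m/s

The Hohmann ellipse has a_t = (r₁ + r₂)/2 = 32725 km.
Circular speed at r₁: v₁ = √(μ/r₁) = √(3.986×10^5/7350) = 7.364 km/s.
Transfer-orbit speed at r₁ (v² = μ(2/r − 1/a)): v_p = √[μ(2/r₁ − 1/a_t)] = 9.812 km/s.
First burn Δv₁ = |v_p − v₁| = 2.448 km/s.
Circular speed at r₂: v₂ = √(μ/r₂) = 2.619 km/s.
Transfer-orbit speed at r₂: v_a = √[μ(2/r₂ − 1/a_t)] = 1.241 km/s.
Second burn Δv₂ = |v₂ − v_a| = 1.378 km/s.
Total Δv = Δv₁ + Δv₂ = 3.826 km/s.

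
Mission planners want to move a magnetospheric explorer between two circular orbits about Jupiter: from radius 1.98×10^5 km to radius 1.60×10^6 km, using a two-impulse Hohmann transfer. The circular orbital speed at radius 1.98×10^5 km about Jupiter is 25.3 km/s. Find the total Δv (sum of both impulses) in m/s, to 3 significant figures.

Δv = 13200 m/s

From the circular-orbit relation v² = μ/r at r = 1.98×10^5 km: μ = v²r = (25.3)² × 1.98×10^5 = 1.26738×10^8 km³/s².
Transfer-ellipse semi-major axis a_t = (r₁ + r₂)/2 = (1.980×10^5 + 1.600×10^6)/2 = 8.990×10^5 km.
Circular speed at r₁: v₁ = √(μ/r₁) = √(1.26738×10^8/1.980×10^5) = 25.3000 km/s.
Transfer-orbit speed at r₁ (vis-viva): v_p = √[μ(2/r₁ − 1/a_t)] = 33.7521 km/s.
First burn Δv₁ = |v_p − v₁| = 8.4521 km/s.
Circular speed at r₂: v₂ = √(μ/r₂) = 8.90006 km/s.
Transfer-orbit speed at r₂: v_a = √[μ(2/r₂ − 1/a_t)] = 4.17682 km/s.
Second burn Δv₂ = |v₂ − v_a| = 4.7232 km/s.
Total Δv = Δv₁ + Δv₂ = 13.18 km/s.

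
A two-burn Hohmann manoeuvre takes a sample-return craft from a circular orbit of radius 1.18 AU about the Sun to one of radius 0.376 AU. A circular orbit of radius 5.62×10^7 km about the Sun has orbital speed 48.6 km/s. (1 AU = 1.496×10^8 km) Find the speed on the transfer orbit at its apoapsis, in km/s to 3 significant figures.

v = 19.1 km/s

From the circular-orbit relation v² = μ/r at r = 5.62×10^7 km: μ = v²r = (48.6)² × 5.62×10^7 = 1.32742×10^11 km³/s².
In km: r₁ = 1.18 × 1.496×10^8 = 1.76528×10^8 km; r₂ = 0.376 × 1.496×10^8 = 5.62496×10^7 km.
The Hohmann ellipse has a_t = (r₁ + r₂)/2 = 1.163888×10^8 km.
The apoapsis of the transfer ellipse is at r = 1.76528×10^8 km.
From the vis-viva equation, v = √[μ(2/r − 1/a_t)] = 19.06 km/s.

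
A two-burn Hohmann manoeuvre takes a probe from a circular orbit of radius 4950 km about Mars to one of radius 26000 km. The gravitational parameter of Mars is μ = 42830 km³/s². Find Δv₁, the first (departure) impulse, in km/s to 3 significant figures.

Δv₁ = 0.871 km/s

Transfer-ellipse semi-major axis a_t = (r₁ + r₂)/2 = (4950 + 26000)/2 = 15475 km.
On the circular orbit at r = 4950 km, v_c = √(μ/r) = 2.9415 km/s.
Vis-viva on the transfer ellipse at r = 4950 km gives v_t = √[μ(2/r − 1/a_t)] = 3.8128 km/s.
Δv₁ = |v_t − v_c| = |3.8128 − 2.9415| = 0.8713 km/s.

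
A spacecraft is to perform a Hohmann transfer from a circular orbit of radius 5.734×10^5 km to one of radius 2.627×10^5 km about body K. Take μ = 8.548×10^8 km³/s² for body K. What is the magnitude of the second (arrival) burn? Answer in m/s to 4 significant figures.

Δv₂ = 9763 m/s

Semi-major axis of the transfer orbit: a_t = (5.734×10^5 + 2.627×10^5)/2 = 4.1805×10^5 km.
On the circular orbit at r = 2.627×10^5 km, v_c = √(μ/r) = 57.043 km/s.
Vis-viva on the transfer ellipse at r = 2.627×10^5 km gives v_t = √[μ(2/r − 1/a_t)] = 66.806 km/s.
Δv₂ = |v_t − v_c| = |66.806 − 57.043| = 9.763 km/s.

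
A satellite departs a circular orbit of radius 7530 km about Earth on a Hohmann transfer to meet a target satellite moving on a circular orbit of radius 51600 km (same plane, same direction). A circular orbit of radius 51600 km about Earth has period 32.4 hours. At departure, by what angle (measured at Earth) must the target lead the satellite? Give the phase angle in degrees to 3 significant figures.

From Kepler's third law T² = 4π²r³/μ at r = 51600 km, T = 32.4 hours = 32.4 × 3600 s = 1.1664×10^5 s: μ = 4π²r³/T² = 3.98670×10^5 km³/s².
Transfer-ellipse semi-major axis a_t = (r₁ + r₂)/2 = (7530 + 51600)/2 = 29565 km.
The half-period of the transfer ellipse is t = π√(a_t³/μ) = 25294 s.
Target angular speed ω₂ = √(μ/r₂³) = 5.3868×10^-5 rad/s.
Angle swept by the target during transfer: ω₂·t = 1.3625 rad = 78.07°.
Arrival is 180° from departure on the ellipse, so φ = 180° − 78.07° = 102°.

φ = 102°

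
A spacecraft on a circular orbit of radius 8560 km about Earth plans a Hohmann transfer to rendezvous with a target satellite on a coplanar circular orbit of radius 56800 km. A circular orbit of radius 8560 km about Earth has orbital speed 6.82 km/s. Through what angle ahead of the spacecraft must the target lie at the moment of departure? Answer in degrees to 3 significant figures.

φ = 101°

From the circular-orbit relation v² = μ/r at r = 8560 km: μ = v²r = (6.82)² × 8560 = 3.98146×10^5 km³/s².
Semi-major axis of the transfer orbit: a_t = (8560 + 56800)/2 = 32680 km.
Transfer time t = π√(a_t³/μ) = 29410 s.
Target angular speed ω₂ = √(μ/r₂³) = 4.661×10^-5 rad/s.
Angle swept by the target during transfer: ω₂·t = 1.371 rad = 78.55°.
The spacecraft traverses 180° on the transfer ellipse, so the target must lead by 180° − 78.55° = 101°.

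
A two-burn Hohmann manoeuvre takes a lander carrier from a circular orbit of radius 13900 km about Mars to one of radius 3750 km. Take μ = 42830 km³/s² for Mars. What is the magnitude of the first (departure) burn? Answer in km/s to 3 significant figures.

Δv₁ = 0.611 km/s

Transfer-ellipse semi-major axis a_t = (r₁ + r₂)/2 = (13900 + 3750)/2 = 8825 km.
Circular speed at r = 13900 km: v_c = √(μ/r) = 1.7554 km/s.
Vis-viva on the transfer ellipse at r = 13900 km gives v_t = √[μ(2/r − 1/a_t)] = 1.1443 km/s.
Δv₁ = |v_t − v_c| = |1.1443 − 1.7554| = 0.6111 km/s.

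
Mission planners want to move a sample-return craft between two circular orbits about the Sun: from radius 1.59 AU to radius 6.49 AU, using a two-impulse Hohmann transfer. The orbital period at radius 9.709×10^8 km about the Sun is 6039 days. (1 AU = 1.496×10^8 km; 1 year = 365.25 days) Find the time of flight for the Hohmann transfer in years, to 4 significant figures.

t = 4.060 years

From Kepler's third law T² = 4π²r³/μ at r = 9.709×10^8 km, T = 6039 days = 6039 × 86400 s = 5.217696×10^8 s: μ = 4π²r³/T² = 1.32717×10^11 km³/s².
In km: r₁ = 1.59 × 1.496×10^8 = 2.37864×10^8 km; r₂ = 6.49 × 1.496×10^8 = 9.70904×10^8 km.
Semi-major axis of the transfer orbit: a_t = (2.37864×10^8 + 9.70904×10^8)/2 = 6.04384×10^8 km.
By Kepler's third law the transfer-orbit period is T = 2π√(a_t³/μ), so t = T/2 = 1.2813×10^8 s.
Converting: 1.2813×10^8 s ÷ 3.15576×10^7 s/year (365.25 × 86400) = 4.060 years.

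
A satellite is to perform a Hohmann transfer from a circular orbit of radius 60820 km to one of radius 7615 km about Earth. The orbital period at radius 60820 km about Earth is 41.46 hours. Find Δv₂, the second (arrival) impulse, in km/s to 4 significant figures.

Δv₂ = 2.411 km/s

From Kepler's third law T² = 4π²r³/μ at r = 60820 km, T = 41.46 hours = 41.46 × 3600 s = 1.49256×10^5 s: μ = 4π²r³/T² = 3.98690×10^5 km³/s².
Semi-major axis of the transfer orbit: a_t = (60820 + 7615)/2 = 34217.5 km.
On the circular orbit at r = 7615 km, v_c = √(μ/r) = 7.236 km/s.
Vis-viva on the transfer ellipse at r = 7615 km gives v_t = √[μ(2/r − 1/a_t)] = 9.647 km/s.
Δv₂ = |v_t − v_c| = |9.647 − 7.236| = 2.411 km/s.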